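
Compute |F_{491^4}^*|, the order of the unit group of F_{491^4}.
|F_{491^4}^*| = 58120048560

F_{491^4} has 491^4 = 58120048561 elements; its multiplicative group consists of all nonzero elements, so |F_{491^4}^*| = 58120048561 - 1 = 58120048560. (It is cyclic since any finite subgroup of the multiplicative group of a field is cyclic.)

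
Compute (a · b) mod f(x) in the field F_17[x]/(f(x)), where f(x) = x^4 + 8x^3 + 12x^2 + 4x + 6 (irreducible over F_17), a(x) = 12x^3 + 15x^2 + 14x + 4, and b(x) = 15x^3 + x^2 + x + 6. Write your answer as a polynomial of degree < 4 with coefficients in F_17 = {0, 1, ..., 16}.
a · b ≡ 5x^3 + 15x^2 + 13x + 7 (mod f(x))

Multiply in F_17[x]: a(x)·b(x) = (12x^3 + 15x^2 + 14x + 4)·(15x^3 + x^2 + x + 6) = 10x^6 + 16x^5 + 16x^4 + 8x^3 + 6x^2 + 3x + 7. This has degree ≥ 4, so divide by f(x) over F_17: 10x^6 + 16x^5 + 16x^4 + 8x^3 + 6x^2 + 3x + 7 = (10x^2 + 4x)·(x^4 + 8x^3 + 12x^2 + 4x + 6) + (5x^3 + 15x^2 + 13x + 7). Hence a·b ≡ 5x^3 + 15x^2 + 13x + 7 (mod f). (F_17[x]/(f) is a field with 17^4 = 83521 elements since f is irreducible of degree 4.)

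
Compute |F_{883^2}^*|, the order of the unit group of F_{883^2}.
|F_{883^2}^*| = 779688

F_{883^2} has 883^2 = 779689 elements; its multiplicative group consists of all nonzero elements, so |F_{883^2}^*| = 779689 - 1 = 779688. (It is cyclic since any finite subgroup of the multiplicative group of a field is cyclic.)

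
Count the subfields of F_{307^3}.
F_{307^3} has 2 subfields

The subfields of F_{p^n} are exactly the fields F_{p^d} for d | n (each is the fixed field of the unique index-d subgroup of Gal(F_{p^n}/F_p) ≅ Z/nZ). The divisors of n = 3 are {1, 3}, giving 2 subfields: F_{307^1}, F_{307^3}.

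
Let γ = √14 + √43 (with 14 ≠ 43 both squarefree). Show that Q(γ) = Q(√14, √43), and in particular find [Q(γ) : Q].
[Q(γ) : Q] = 4 (equivalently, Q(γ) = Q(√14, √43))

Obviously Q(γ) ⊆ Q(√14, √43), and [Q(√14, √43):Q] = 4 (since 14, 43 are distinct squarefree integers > 1 with 602 not a perfect square). To show equality we compute the minimal polynomial of γ. From γ = √14 + √43: γ^2 = 14 + 2√(602) + 43 = 57 + 2√(602), so γ^2 - 57 = 2√(602); squaring, (γ^2 - 57)^2 = 4·602, i.e. γ^4 - 114γ^2 + 3249 - 2408 = 0, i.e. γ^4 - 114γ^2 + 841 = 0. So γ is a root of x^4 - 114x^2 + 841. This polynomial is irreducible over Q: it has no rational root (each ±√14 ± √43 is irrational), and any factorization into two quadratics over Q would force √(602) ∈ Q (pairing opposite roots) or √14, √43 ∈ Q (other pairings), all impossible. Hence [Q(γ):Q] = 4 = [Q(√14, √43):Q], so Q(γ) = Q(√14, √43).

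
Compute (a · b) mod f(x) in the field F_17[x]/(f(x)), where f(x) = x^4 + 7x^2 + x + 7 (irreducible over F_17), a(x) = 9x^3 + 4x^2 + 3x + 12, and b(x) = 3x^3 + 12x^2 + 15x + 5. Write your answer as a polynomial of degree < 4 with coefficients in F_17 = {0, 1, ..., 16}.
a · b ≡ 7x^3 + 15x^2 + 15x + 5 (mod f(x))

Multiply in F_17[x]: a(x)·b(x) = (9x^3 + 4x^2 + 3x + 12)·(3x^3 + 12x^2 + 15x + 5) = 10x^6 + x^5 + 5x^4 + 7x^3 + 5x^2 + 8x + 9. This has degree ≥ 4, so divide by f(x) over F_17: 10x^6 + x^5 + 5x^4 + 7x^3 + 5x^2 + 8x + 9 = (10x^2 + x + 3)·(x^4 + 7x^2 + x + 7) + (7x^3 + 15x^2 + 15x + 5). Hence a·b ≡ 7x^3 + 15x^2 + 15x + 5 (mod f). (F_17[x]/(f) is a field with 17^4 = 83521 elements since f is irreducible of degree 4.)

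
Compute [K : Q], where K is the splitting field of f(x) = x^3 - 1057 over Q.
[K : Q] = 6

The roots of x^3 - 1057 are ∛1057, ω∛1057, ω^2∛1057 where ω = e^(2πi/3) is a primitive cube root of unity, so K = Q(∛1057, ω). Now [Q(∛1057):Q] = 3 (since 1057 is not a perfect cube, x^3 - 1057 is irreducible) and [Q(ω):Q] = 2. Both 2 and 3 divide [K:Q], and [K:Q] ≤ 3·2 = 6, so [K:Q] = 6. (Equivalently: Q(∛1057) ⊂ R but ω ∉ R, so [K : Q(∛1057)] = 2.)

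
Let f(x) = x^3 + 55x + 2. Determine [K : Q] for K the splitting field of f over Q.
[K : Q] = 6

By the rational root test, any rational root of the monic integer polynomial f(x) = x^3 + 55x + 2 must be an integer dividing the constant term 2, i.e. one of ±{1, 2}. Evaluating: f(1) = 58, f(-1) = -54, f(2) = 120, f(-2) = -116; none is 0, so f has no rational root and is therefore irreducible over Q (a cubic with no linear factor over a field is irreducible). For an irreducible cubic, the Galois group is A_3 or S_3 according as the discriminant disc(f) = -4a^3 - 27b^2 = -4·(55)^3 - 27·(2)^2 = -665608 is or is not a square in Q. Here disc(f) = -665608 is not a perfect square in Q, so the Galois group of f over Q is not contained in A_3 and must be all of S_3. The splitting field has degree |S_3| = 6 over Q, so [K : Q] = 6.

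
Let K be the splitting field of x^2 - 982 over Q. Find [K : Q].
[K : Q] = 2

f(x) = x^2 - 982 factors as (x - √982)(x + √982). The splitting field is K = Q(√982). Since 982 is squarefree and > 1, it is not a perfect square, so x^2 - 982 is irreducible over Q and [Q(√982) : Q] = 2. Hence [K : Q] = 2.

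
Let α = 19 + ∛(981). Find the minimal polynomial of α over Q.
m_α(x) = x^3 - 57x^2 + 1083x - 7840

Set β = α - 19 = ∛(981), so β^3 = 981. Then (α - 19)^3 - 981 = 0, i.e. α is a root of g(x) = (x - 19)^3 - 981 = x^3 - 57x^2 + 1083x - 7840. Since g(x) = h(x - 19) where h(x) = x^3 - 981, and h is irreducible over Q (because 981 is not a perfect cube, so h has no rational root, and a monic cubic with no rational root is irreducible), g is also irreducible (irreducibility is preserved under the substitution x → x - 19). Hence m_α(x) = x^3 - 57x^2 + 1083x - 7840.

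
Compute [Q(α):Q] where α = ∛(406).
[Q(α):Q] = 3

The minimal polynomial of α is x^3 - 406, irreducible over Q since 406 is not a perfect cube (so x^3 - 406 has no rational root). Hence [Q(α):Q] = deg(m_α) = 3.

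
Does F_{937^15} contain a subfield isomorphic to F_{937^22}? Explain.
No: F_{937^22} is not a subfield of F_{937^15}

F_{p^m} embeds in F_{p^n} iff m | n. Here 22 ∤ 15 (since 15 = 0·22 + 15 with remainder 15 ≠ 0), so F_{937^22} is not a subfield of F_{937^15}. Equivalently: if it were, the tower law would give 22 = [F_{937^22}:F_937] dividing [F_{937^15}:F_937] = 15, contradiction.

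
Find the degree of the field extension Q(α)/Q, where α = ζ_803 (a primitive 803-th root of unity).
[Q(α):Q] = 720

The minimal polynomial of ζ_803 over Q is the 803-th cyclotomic polynomial Φ_803(x), which is irreducible over Q and has degree φ(803) = 720. Hence [Q(α):Q] = φ(803) = 720.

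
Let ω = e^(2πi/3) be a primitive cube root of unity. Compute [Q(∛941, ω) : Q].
[Q(∛941, ω) : Q] = 6

[Q(∛941):Q] = 3 (min poly x^3 - 941, irreducible since 941 is not a perfect cube). [Q(ω):Q] = 2 (min poly x^2 + x + 1). Since Q(∛941) ⊂ R and ω ∉ R, we have ω ∉ Q(∛941), so x^2 + x + 1 remains irreducible over Q(∛941) and [Q(∛941, ω) : Q(∛941)] = 2. By the tower law, [Q(∛941, ω) : Q] = 3 · 2 = 6. (In fact Q(∛941, ω) is the splitting field of x^3 - 941 over Q.)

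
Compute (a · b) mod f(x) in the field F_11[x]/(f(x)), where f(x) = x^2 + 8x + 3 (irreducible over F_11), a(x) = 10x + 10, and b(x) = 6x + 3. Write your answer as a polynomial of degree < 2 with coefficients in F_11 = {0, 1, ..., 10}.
a · b ≡ 6x + 4 (mod f(x))

Multiply in F_11[x]: a(x)·b(x) = (10x + 10)·(6x + 3) = 5x^2 + 2x + 8. This has degree ≥ 2, so divide by f(x) over F_11: 5x^2 + 2x + 8 = (5)·(x^2 + 8x + 3) + (6x + 4). Hence a·b ≡ 6x + 4 (mod f). (F_11[x]/(f) is a field with 11^2 = 121 elements since f is irreducible of degree 2.)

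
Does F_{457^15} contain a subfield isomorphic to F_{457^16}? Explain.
No: F_{457^16} is not a subfield of F_{457^15}

F_{p^m} embeds in F_{p^n} iff m | n. Here 16 ∤ 15 (since 15 = 0·16 + 15 with remainder 15 ≠ 0), so F_{457^16} is not a subfield of F_{457^15}. Equivalently: if it were, the tower law would give 16 = [F_{457^16}:F_457] dividing [F_{457^15}:F_457] = 15, contradiction.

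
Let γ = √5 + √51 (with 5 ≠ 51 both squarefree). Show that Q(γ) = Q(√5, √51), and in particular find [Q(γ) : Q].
[Q(γ) : Q] = 4 (equivalently, Q(γ) = Q(√5, √51))

Obviously Q(γ) ⊆ Q(√5, √51), and [Q(√5, √51):Q] = 4 (since 5, 51 are distinct squarefree integers > 1 with 255 not a perfect square). To show equality we compute the minimal polynomial of γ. From γ = √5 + √51: γ^2 = 5 + 2√(255) + 51 = 56 + 2√(255), so γ^2 - 56 = 2√(255); squaring, (γ^2 - 56)^2 = 4·255, i.e. γ^4 - 112γ^2 + 3136 - 1020 = 0, i.e. γ^4 - 112γ^2 + 2116 = 0. So γ is a root of x^4 - 112x^2 + 2116. This polynomial is irreducible over Q: it has no rational root (each ±√5 ± √51 is irrational), and any factorization into two quadratics over Q would force √(255) ∈ Q (pairing opposite roots) or √5, √51 ∈ Q (other pairings), all impossible. Hence [Q(γ):Q] = 4 = [Q(√5, √51):Q], so Q(γ) = Q(√5, √51).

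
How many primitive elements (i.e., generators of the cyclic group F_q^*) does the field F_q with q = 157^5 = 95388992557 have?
There are φ(95388992556) = 25821504000 primitive elements

F_q^* is cyclic of order q - 1 = 95388992556. A cyclic group of order m has exactly φ(m) generators. Here m = 95388992556 = 2^2 · 3 · 11 · 13 · 31 · 1793161, so the number of primitive elements is φ(95388992556) = 25821504000.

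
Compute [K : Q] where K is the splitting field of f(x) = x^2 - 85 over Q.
[K : Q] = 2

f(x) = x^2 - 85 factors as (x - √85)(x + √85). The splitting field is K = Q(√85). Since 85 is squarefree and > 1, it is not a perfect square, so x^2 - 85 is irreducible over Q and [Q(√85) : Q] = 2. Hence [K : Q] = 2.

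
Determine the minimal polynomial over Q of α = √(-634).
m_α(x) = x^2 + 634

α satisfies α^2 + 634 = 0, so x^2 + 634 annihilates α. Since d = -634 is squarefree and ≠ 1, it is not a perfect square in Q, so x^2 + 634 has no rational root and is therefore irreducible over Q (a degree-2 polynomial over a field is irreducible iff it has no root). Hence m_α(x) = x^2 + 634.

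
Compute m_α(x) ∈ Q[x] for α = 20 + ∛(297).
m_α(x) = x^3 - 60x^2 + 1200x - 8297

Set β = α - 20 = ∛(297), so β^3 = 297. Then (α - 20)^3 - 297 = 0, i.e. α is a root of g(x) = (x - 20)^3 - 297 = x^3 - 60x^2 + 1200x - 8297. Since g(x) = h(x - 20) where h(x) = x^3 - 297, and h is irreducible over Q (because 297 is not a perfect cube, so h has no rational root, and a monic cubic with no rational root is irreducible), g is also irreducible (irreducibility is preserved under the substitution x → x - 20). Hence m_α(x) = x^3 - 60x^2 + 1200x - 8297.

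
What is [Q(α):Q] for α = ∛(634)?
[Q(α):Q] = 3

The minimal polynomial of α is x^3 - 634, irreducible over Q since 634 is not a perfect cube (so x^3 - 634 has no rational root). Hence [Q(α):Q] = deg(m_α) = 3.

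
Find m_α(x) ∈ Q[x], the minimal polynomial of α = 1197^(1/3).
m_α(x) = x^3 - 1197

α satisfies α^3 = 1197, so x^3 - 1197 annihilates α. By the rational root test, a rational root p/q (in lowest terms) of x^3 - 1197 would satisfy p^3 = 1197 q^3, forcing q = 1 and p^3 = 1197; but 1197 is not a perfect cube, contradiction. A monic cubic over Q with no rational root is irreducible (any nontrivial factorization would include a linear factor). Hence x^3 - 1197 is the minimal polynomial of α, and in particular [Q(α):Q] = 3.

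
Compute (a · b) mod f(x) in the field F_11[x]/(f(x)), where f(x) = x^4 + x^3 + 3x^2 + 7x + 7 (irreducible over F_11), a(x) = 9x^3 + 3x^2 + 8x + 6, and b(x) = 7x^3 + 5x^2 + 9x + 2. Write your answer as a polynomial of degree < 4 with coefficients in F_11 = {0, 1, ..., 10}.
a · b ≡ 3x^3 + 8x^2 + 10x + 6 (mod f(x))

Multiply in F_11[x]: a(x)·b(x) = (9x^3 + 3x^2 + 8x + 6)·(7x^3 + 5x^2 + 9x + 2) = 8x^6 + 9x^4 + 6x^3 + 9x^2 + 4x + 1. This has degree ≥ 4, so divide by f(x) over F_11: 8x^6 + 9x^4 + 6x^3 + 9x^2 + 4x + 1 = (8x^2 + 3x + 4)·(x^4 + x^3 + 3x^2 + 7x + 7) + (3x^3 + 8x^2 + 10x + 6). Hence a·b ≡ 3x^3 + 8x^2 + 10x + 6 (mod f). (F_11[x]/(f) is a field with 11^4 = 14641 elements since f is irreducible of degree 4.)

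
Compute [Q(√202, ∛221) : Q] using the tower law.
[Q(√202, ∛221) : Q] = 6

Let L = Q(√202, ∛221). Since Q(√202) ⊂ L and [Q(√202):Q] = 2, the tower law gives 2 | [L:Q]. Likewise Q(∛221) ⊂ L with [Q(∛221):Q] = 3 (because 221 is not a perfect cube), so 3 | [L:Q]. As gcd(2,3) = 1, [L:Q] is divisible by 6. Conversely L is generated over Q by √202 and ∛221, so [L:Q] ≤ 2·3 = 6. Therefore [Q(√202, ∛221) : Q] = 6.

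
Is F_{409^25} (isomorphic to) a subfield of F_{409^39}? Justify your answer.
No: F_{409^25} is not a subfield of F_{409^39}

F_{p^m} embeds in F_{p^n} iff m | n. Here 25 ∤ 39 (since 39 = 1·25 + 14 with remainder 14 ≠ 0), so F_{409^25} is not a subfield of F_{409^39}. Equivalently: if it were, the tower law would give 25 = [F_{409^25}:F_409] dividing [F_{409^39}:F_409] = 39, contradiction.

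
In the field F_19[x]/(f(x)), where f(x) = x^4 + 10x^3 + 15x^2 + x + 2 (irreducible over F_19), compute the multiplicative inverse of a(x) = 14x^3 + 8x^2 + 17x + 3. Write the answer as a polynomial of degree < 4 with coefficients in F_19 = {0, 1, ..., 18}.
a(x)^(-1) ≡ 8x^3 + 6x^2 + 16x + 2 (mod f(x))

Since f is irreducible over F_19, F_19[x]/(f) is a field and a(x) ≠ 0 has an inverse. Apply the extended Euclidean algorithm to f(x) and a(x) in F_19[x]: f(x) = (15x + 3)·a(x) + (2x^2 + 12);  a(x) = (7x + 4)·(2x^2 + 12) + (9x + 12);  (2x^2 + 12) = (15x + 18)·(9x + 12) + (5). The last nonzero remainder is the constant 5 = gcd(f, a) in F_19. Back-substituting through the division chain expresses 5 = s(x)·a(x) + t(x)·f(x) with s(x) ≡ 2x^3 + 11x^2 + 4x + 10 (mod f), so (2x^3 + 11x^2 + 4x + 10)·a(x) ≡ 5 (mod f). Multiplying by 5^(-1) ≡ 4 in F_19 gives a(x)^(-1) ≡ 4·(2x^3 + 11x^2 + 4x + 10) ≡ 8x^3 + 6x^2 + 16x + 2 (mod f). Check: (14x^3 + 8x^2 + 17x + 3)·(8x^3 + 6x^2 + 16x + 2) = 17x^6 + 15x^5 + 9x^4 + 16x^3 + 2x^2 + 6x + 6 ≡ 1 (mod x^4 + 10x^3 + 15x^2 + x + 2).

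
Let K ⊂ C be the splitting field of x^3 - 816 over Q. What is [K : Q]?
[K : Q] = 6

The roots of x^3 - 816 are ∛816, ω∛816, ω^2∛816 where ω = e^(2πi/3) is a primitive cube root of unity, so K = Q(∛816, ω). Now [Q(∛816):Q] = 3 (since 816 is not a perfect cube, x^3 - 816 is irreducible) and [Q(ω):Q] = 2. Both 2 and 3 divide [K:Q], and [K:Q] ≤ 3·2 = 6, so [K:Q] = 6. (Equivalently: Q(∛816) ⊂ R but ω ∉ R, so [K : Q(∛816)] = 2.)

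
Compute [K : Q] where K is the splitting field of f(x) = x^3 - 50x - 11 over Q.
[K : Q] = 6

By the rational root test, any rational root of the monic integer polynomial f(x) = x^3 - 50x - 11 must be an integer dividing the constant term -11, i.e. one of ±{1, 11}. Evaluating: f(1) = -60, f(-1) = 38, f(11) = 770, f(-11) = -792; none is 0, so f has no rational root and is therefore irreducible over Q (a cubic with no linear factor over a field is irreducible). For an irreducible cubic, the Galois group is A_3 or S_3 according as the discriminant disc(f) = -4a^3 - 27b^2 = -4·(-50)^3 - 27·(-11)^2 = 496733 is or is not a square in Q. Here disc(f) = 496733 is not a perfect square in Q, so the Galois group of f over Q is not contained in A_3 and must be all of S_3. The splitting field has degree |S_3| = 6 over Q, so [K : Q] = 6.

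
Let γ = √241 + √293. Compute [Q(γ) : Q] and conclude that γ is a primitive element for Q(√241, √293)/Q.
[Q(γ) : Q] = 4 (equivalently, Q(γ) = Q(√241, √293))

Obviously Q(γ) ⊆ Q(√241, √293), and [Q(√241, √293):Q] = 4 (since 241, 293 are distinct squarefree integers > 1 with 70613 not a perfect square). To show equality we compute the minimal polynomial of γ. From γ = √241 + √293: γ^2 = 241 + 2√(70613) + 293 = 534 + 2√(70613), so γ^2 - 534 = 2√(70613); squaring, (γ^2 - 534)^2 = 4·70613, i.e. γ^4 - 1068γ^2 + 285156 - 282452 = 0, i.e. γ^4 - 1068γ^2 + 2704 = 0. So γ is a root of x^4 - 1068x^2 + 2704. This polynomial is irreducible over Q: it has no rational root (each ±√241 ± √293 is irrational), and any factorization into two quadratics over Q would force √(70613) ∈ Q (pairing opposite roots) or √241, √293 ∈ Q (other pairings), all impossible. Hence [Q(γ):Q] = 4 = [Q(√241, √293):Q], so Q(γ) = Q(√241, √293).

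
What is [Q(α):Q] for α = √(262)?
[Q(α):Q] = 2

[Q(α):Q] equals the degree of the minimal polynomial of α. Here α^2 = 262 and x^2 - 262 is irreducible (d = 262 is squarefree, ≠ 1, hence not a square), so deg(m_α) = 2. Thus [Q(α):Q] = 2.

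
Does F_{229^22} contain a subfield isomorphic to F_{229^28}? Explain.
No: F_{229^28} is not a subfield of F_{229^22}

F_{p^m} embeds in F_{p^n} iff m | n. Here 28 ∤ 22 (since 22 = 0·28 + 22 with remainder 22 ≠ 0), so F_{229^28} is not a subfield of F_{229^22}. Equivalently: if it were, the tower law would give 28 = [F_{229^28}:F_229] dividing [F_{229^22}:F_229] = 22, contradiction.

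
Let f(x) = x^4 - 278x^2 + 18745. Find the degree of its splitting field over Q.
[K : Q] = 4

Solving the quadratic in x^2: x^2 = (278 ± √(278^2 - 4·18745))/2 = (278 ± √2304)/2 = (278 ± 48)/2, giving x^2 = 115 or x^2 = 163. So f(x) = (x^2 - 115)(x^2 - 163) and the roots of f are ±√115, ±√163. Hence the splitting field is K = Q(√115, √163). Since 115 and 163 are distinct squarefree integers > 1, their product 18745 is not a perfect square, so √163 ∉ Q(√115). By the tower law [K:Q] = [Q(√115,√163):Q(√115)] · [Q(√115):Q] = 2 · 2 = 4.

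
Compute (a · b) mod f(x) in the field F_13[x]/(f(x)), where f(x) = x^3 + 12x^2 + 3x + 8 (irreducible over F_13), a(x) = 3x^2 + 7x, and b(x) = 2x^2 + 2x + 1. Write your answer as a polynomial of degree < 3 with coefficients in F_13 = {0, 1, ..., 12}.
a · b ≡ 12x^2 + 11x (mod f(x))

Multiply in F_13[x]: a(x)·b(x) = (3x^2 + 7x)·(2x^2 + 2x + 1) = 6x^4 + 7x^3 + 4x^2 + 7x. This has degree ≥ 3, so divide by f(x) over F_13: 6x^4 + 7x^3 + 4x^2 + 7x = (6x)·(x^3 + 12x^2 + 3x + 8) + (12x^2 + 11x). Hence a·b ≡ 12x^2 + 11x (mod f). (F_13[x]/(f) is a field with 13^3 = 2197 elements since f is irreducible of degree 3.)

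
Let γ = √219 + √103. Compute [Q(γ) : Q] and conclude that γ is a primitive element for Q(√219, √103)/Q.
[Q(γ) : Q] = 4 (equivalently, Q(γ) = Q(√219, √103))

Obviously Q(γ) ⊆ Q(√219, √103), and [Q(√219, √103):Q] = 4 (since 219, 103 are distinct squarefree integers > 1 with 22557 not a perfect square). To show equality we compute the minimal polynomial of γ. From γ = √219 + √103: γ^2 = 219 + 2√(22557) + 103 = 322 + 2√(22557), so γ^2 - 322 = 2√(22557); squaring, (γ^2 - 322)^2 = 4·22557, i.e. γ^4 - 644γ^2 + 103684 - 90228 = 0, i.e. γ^4 - 644γ^2 + 13456 = 0. So γ is a root of x^4 - 644x^2 + 13456. This polynomial is irreducible over Q: it has no rational root (each ±√219 ± √103 is irrational), and any factorization into two quadratics over Q would force √(22557) ∈ Q (pairing opposite roots) or √219, √103 ∈ Q (other pairings), all impossible. Hence [Q(γ):Q] = 4 = [Q(√219, √103):Q], so Q(γ) = Q(√219, √103).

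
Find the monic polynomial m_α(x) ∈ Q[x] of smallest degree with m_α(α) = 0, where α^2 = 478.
m_α(x) = x^2 - 478

α satisfies α^2 - 478 = 0, so x^2 - 478 annihilates α. Since d = 478 is squarefree and ≠ 1, it is not a perfect square in Q, so x^2 - 478 has no rational root and is therefore irreducible over Q (a degree-2 polynomial over a field is irreducible iff it has no root). Hence m_α(x) = x^2 - 478.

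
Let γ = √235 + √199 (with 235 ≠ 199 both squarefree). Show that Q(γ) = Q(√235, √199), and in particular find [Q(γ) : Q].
[Q(γ) : Q] = 4 (equivalently, Q(γ) = Q(√235, √199))

Obviously Q(γ) ⊆ Q(√235, √199), and [Q(√235, √199):Q] = 4 (since 235, 199 are distinct squarefree integers > 1 with 46765 not a perfect square). To show equality we compute the minimal polynomial of γ. From γ = √235 + √199: γ^2 = 235 + 2√(46765) + 199 = 434 + 2√(46765), so γ^2 - 434 = 2√(46765); squaring, (γ^2 - 434)^2 = 4·46765, i.e. γ^4 - 868γ^2 + 188356 - 187060 = 0, i.e. γ^4 - 868γ^2 + 1296 = 0. So γ is a root of x^4 - 868x^2 + 1296. This polynomial is irreducible over Q: it has no rational root (each ±√235 ± √199 is irrational), and any factorization into two quadratics over Q would force √(46765) ∈ Q (pairing opposite roots) or √235, √199 ∈ Q (other pairings), all impossible. Hence [Q(γ):Q] = 4 = [Q(√235, √199):Q], so Q(γ) = Q(√235, √199).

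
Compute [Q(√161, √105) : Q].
[Q(√161, √105) : Q] = 4

[Q(√161):Q] = 2 (min poly x^2 - 161, irreducible since 161 is squarefree > 1). For the top step, suppose √105 ∈ Q(√161), say √105 = c + d√161 with c, d ∈ Q. Squaring: 105 = c^2 + 161d^2 + 2cd√161. Since √161 ∉ Q this forces 2cd = 0. If d = 0 then √105 = c ∈ Q, contradicting 105 squarefree > 1. If c = 0 then 105 = 161d^2, so 161·105 = (161d)^2 is a perfect square in Q — but 161·105 = 16905 is not a perfect square (since 161 and 105 are distinct squarefree integers). Contradiction. Hence √105 ∉ Q(√161), so x^2 - 105 stays irreducible over Q(√161) and [Q(√161, √105) : Q(√161)] = 2. By the tower law, [Q(√161, √105) : Q] = 2 · 2 = 4.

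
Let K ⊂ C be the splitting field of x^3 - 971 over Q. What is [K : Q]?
[K : Q] = 6

The roots of x^3 - 971 are ∛971, ω∛971, ω^2∛971 where ω = e^(2πi/3) is a primitive cube root of unity, so K = Q(∛971, ω). Now [Q(∛971):Q] = 3 (since 971 is not a perfect cube, x^3 - 971 is irreducible) and [Q(ω):Q] = 2. Both 2 and 3 divide [K:Q], and [K:Q] ≤ 3·2 = 6, so [K:Q] = 6. (Equivalently: Q(∛971) ⊂ R but ω ∉ R, so [K : Q(∛971)] = 2.)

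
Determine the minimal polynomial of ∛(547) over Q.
m_α(x) = x^3 - 547

α satisfies α^3 = 547, so x^3 - 547 annihilates α. By the rational root test, a rational root p/q (in lowest terms) of x^3 - 547 would satisfy p^3 = 547 q^3, forcing q = 1 and p^3 = 547; but 547 is not a perfect cube, contradiction. A monic cubic over Q with no rational root is irreducible (any nontrivial factorization would include a linear factor). Hence x^3 - 547 is the minimal polynomial of α, and in particular [Q(α):Q] = 3.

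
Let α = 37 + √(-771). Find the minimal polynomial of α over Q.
m_α(x) = x^2 - 74x + 2140

From α - 37 = √(-771), squaring gives (α - 37)^2 = -771, i.e. α^2 - 74α + 1369 = -771, so α^2 - 74α + 2140 = 0. The discriminant of x^2 - 74x + 2140 is (-74)^2 - 4·(2140) = 5476 - 8560 = -3084, and 4·(-771) is not a perfect square in Q since -771 is squarefree and ≠ 1. Hence x^2 - 74x + 2140 is irreducible over Q and is the minimal polynomial of α.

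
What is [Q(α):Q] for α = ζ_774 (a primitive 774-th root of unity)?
[Q(α):Q] = 252

The minimal polynomial of ζ_774 over Q is the 774-th cyclotomic polynomial Φ_774(x), which is irreducible over Q and has degree φ(774) = 252. Hence [Q(α):Q] = φ(774) = 252.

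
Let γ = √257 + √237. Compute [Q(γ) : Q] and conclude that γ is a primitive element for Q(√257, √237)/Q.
[Q(γ) : Q] = 4 (equivalently, Q(γ) = Q(√257, √237))

Obviously Q(γ) ⊆ Q(√257, √237), and [Q(√257, √237):Q] = 4 (since 257, 237 are distinct squarefree integers > 1 with 60909 not a perfect square). To show equality we compute the minimal polynomial of γ. From γ = √257 + √237: γ^2 = 257 + 2√(60909) + 237 = 494 + 2√(60909), so γ^2 - 494 = 2√(60909); squaring, (γ^2 - 494)^2 = 4·60909, i.e. γ^4 - 988γ^2 + 244036 - 243636 = 0, i.e. γ^4 - 988γ^2 + 400 = 0. So γ is a root of x^4 - 988x^2 + 400. This polynomial is irreducible over Q: it has no rational root (each ±√257 ± √237 is irrational), and any factorization into two quadratics over Q would force √(60909) ∈ Q (pairing opposite roots) or √257, √237 ∈ Q (other pairings), all impossible. Hence [Q(γ):Q] = 4 = [Q(√257, √237):Q], so Q(γ) = Q(√257, √237).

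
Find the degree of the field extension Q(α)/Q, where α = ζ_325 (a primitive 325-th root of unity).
[Q(α):Q] = 240

The minimal polynomial of ζ_325 over Q is the 325-th cyclotomic polynomial Φ_325(x), which is irreducible over Q and has degree φ(325) = 240. Hence [Q(α):Q] = φ(325) = 240.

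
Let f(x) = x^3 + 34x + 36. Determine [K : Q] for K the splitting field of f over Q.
[K : Q] = 6

By the rational root test, any rational root of the monic integer polynomial f(x) = x^3 + 34x + 36 must be an integer dividing the constant term 36, i.e. one of ±{1, 2, 3, 4, 6, 9, 12, 18, 36}. Evaluating: f(1) = 71, f(-1) = 1, f(2) = 112, f(-2) = -40, f(3) = 165, f(-3) = -93, f(4) = 236, f(-4) = -164, f(6) = 456, f(-6) = -384, f(9) = 1071, f(-9) = -999, f(12) = 2172, f(-12) = -2100, f(18) = 6480, f(-18) = -6408, f(36) = 47916, f(-36) = -47844; none is 0, so f has no rational root and is therefore irreducible over Q (a cubic with no linear factor over a field is irreducible). For an irreducible cubic, the Galois group is A_3 or S_3 according as the discriminant disc(f) = -4a^3 - 27b^2 = -4·(34)^3 - 27·(36)^2 = -192208 is or is not a square in Q. Here disc(f) = -192208 is not a perfect square in Q, so the Galois group of f over Q is not contained in A_3 and must be all of S_3. The splitting field has degree |S_3| = 6 over Q, so [K : Q] = 6.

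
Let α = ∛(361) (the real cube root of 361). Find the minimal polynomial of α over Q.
m_α(x) = x^3 - 361

α satisfies α^3 = 361, so x^3 - 361 annihilates α. By the rational root test, a rational root p/q (in lowest terms) of x^3 - 361 would satisfy p^3 = 361 q^3, forcing q = 1 and p^3 = 361; but 361 is not a perfect cube, contradiction. A monic cubic over Q with no rational root is irreducible (any nontrivial factorization would include a linear factor). Hence x^3 - 361 is the minimal polynomial of α, and in particular [Q(α):Q] = 3.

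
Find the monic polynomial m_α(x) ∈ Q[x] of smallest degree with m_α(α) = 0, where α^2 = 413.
m_α(x) = x^2 - 413

α satisfies α^2 - 413 = 0, so x^2 - 413 annihilates α. Since d = 413 is squarefree and ≠ 1, it is not a perfect square in Q, so x^2 - 413 has no rational root and is therefore irreducible over Q (a degree-2 polynomial over a field is irreducible iff it has no root). Hence m_α(x) = x^2 - 413.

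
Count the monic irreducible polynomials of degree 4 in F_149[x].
There are 123215550 monic irreducible polynomials of degree 4 over F_149

Each element of F_{149^4} that lies in no proper subfield is a root of exactly one monic irreducible of degree 4 over F_149, and each such polynomial has 4 distinct roots in F_{149^4}. By Möbius inversion the count is N_149(4) = (1/4) Σ_{d|4} μ(4/d) · 149^d = (1/4)(μ(4)·149^1 + μ(2)·149^2 + μ(1)·149^4) = 492862200/4 = 123215550.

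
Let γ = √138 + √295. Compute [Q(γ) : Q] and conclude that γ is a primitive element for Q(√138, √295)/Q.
[Q(γ) : Q] = 4 (equivalently, Q(γ) = Q(√138, √295))

Obviously Q(γ) ⊆ Q(√138, √295), and [Q(√138, √295):Q] = 4 (since 138, 295 are distinct squarefree integers > 1 with 40710 not a perfect square). To show equality we compute the minimal polynomial of γ. From γ = √138 + √295: γ^2 = 138 + 2√(40710) + 295 = 433 + 2√(40710), so γ^2 - 433 = 2√(40710); squaring, (γ^2 - 433)^2 = 4·40710, i.e. γ^4 - 866γ^2 + 187489 - 162840 = 0, i.e. γ^4 - 866γ^2 + 24649 = 0. So γ is a root of x^4 - 866x^2 + 24649. This polynomial is irreducible over Q: it has no rational root (each ±√138 ± √295 is irrational), and any factorization into two quadratics over Q would force √(40710) ∈ Q (pairing opposite roots) or √138, √295 ∈ Q (other pairings), all impossible. Hence [Q(γ):Q] = 4 = [Q(√138, √295):Q], so Q(γ) = Q(√138, √295).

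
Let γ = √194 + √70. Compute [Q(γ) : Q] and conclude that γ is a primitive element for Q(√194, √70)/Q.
[Q(γ) : Q] = 4 (equivalently, Q(γ) = Q(√194, √70))

Obviously Q(γ) ⊆ Q(√194, √70), and [Q(√194, √70):Q] = 4 (since 194, 70 are distinct squarefree integers > 1 with 13580 not a perfect square). To show equality we compute the minimal polynomial of γ. From γ = √194 + √70: γ^2 = 194 + 2√(13580) + 70 = 264 + 2√(13580), so γ^2 - 264 = 2√(13580); squaring, (γ^2 - 264)^2 = 4·13580, i.e. γ^4 - 528γ^2 + 69696 - 54320 = 0, i.e. γ^4 - 528γ^2 + 15376 = 0. So γ is a root of x^4 - 528x^2 + 15376. This polynomial is irreducible over Q: it has no rational root (each ±√194 ± √70 is irrational), and any factorization into two quadratics over Q would force √(13580) ∈ Q (pairing opposite roots) or √194, √70 ∈ Q (other pairings), all impossible. Hence [Q(γ):Q] = 4 = [Q(√194, √70):Q], so Q(γ) = Q(√194, √70).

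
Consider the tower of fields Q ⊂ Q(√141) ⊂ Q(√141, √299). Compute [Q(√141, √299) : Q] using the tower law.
[Q(√141, √299) : Q] = 4

[Q(√141):Q] = 2 (min poly x^2 - 141, irreducible since 141 is squarefree > 1). For the top step, suppose √299 ∈ Q(√141), say √299 = c + d√141 with c, d ∈ Q. Squaring: 299 = c^2 + 141d^2 + 2cd√141. Since √141 ∉ Q this forces 2cd = 0. If d = 0 then √299 = c ∈ Q, contradicting 299 squarefree > 1. If c = 0 then 299 = 141d^2, so 141·299 = (141d)^2 is a perfect square in Q — but 141·299 = 42159 is not a perfect square (since 141 and 299 are distinct squarefree integers). Contradiction. Hence √299 ∉ Q(√141), so x^2 - 299 stays irreducible over Q(√141) and [Q(√141, √299) : Q(√141)] = 2. By the tower law, [Q(√141, √299) : Q] = 2 · 2 = 4.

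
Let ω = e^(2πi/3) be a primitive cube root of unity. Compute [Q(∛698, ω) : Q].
[Q(∛698, ω) : Q] = 6

[Q(∛698):Q] = 3 (min poly x^3 - 698, irreducible since 698 is not a perfect cube). [Q(ω):Q] = 2 (min poly x^2 + x + 1). Since Q(∛698) ⊂ R and ω ∉ R, we have ω ∉ Q(∛698), so x^2 + x + 1 remains irreducible over Q(∛698) and [Q(∛698, ω) : Q(∛698)] = 2. By the tower law, [Q(∛698, ω) : Q] = 3 · 2 = 6. (In fact Q(∛698, ω) is the splitting field of x^3 - 698 over Q.)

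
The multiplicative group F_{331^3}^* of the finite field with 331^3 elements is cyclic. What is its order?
|F_{331^3}^*| = 36264690

F_{331^3} has 331^3 = 36264691 elements; its multiplicative group consists of all nonzero elements, so |F_{331^3}^*| = 36264691 - 1 = 36264690. (It is cyclic since any finite subgroup of the multiplicative group of a field is cyclic.)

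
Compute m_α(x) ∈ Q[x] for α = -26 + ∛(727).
m_α(x) = x^3 + 78x^2 + 2028x + 16849

Set β = α + 26 = ∛(727), so β^3 = 727. Then (α + 26)^3 - 727 = 0, i.e. α is a root of g(x) = (x + 26)^3 - 727 = x^3 + 78x^2 + 2028x + 16849. Since g(x) = h(x + 26) where h(x) = x^3 - 727, and h is irreducible over Q (because 727 is not a perfect cube, so h has no rational root, and a monic cubic with no rational root is irreducible), g is also irreducible (irreducibility is preserved under the substitution x → x + 26). Hence m_α(x) = x^3 + 78x^2 + 2028x + 16849.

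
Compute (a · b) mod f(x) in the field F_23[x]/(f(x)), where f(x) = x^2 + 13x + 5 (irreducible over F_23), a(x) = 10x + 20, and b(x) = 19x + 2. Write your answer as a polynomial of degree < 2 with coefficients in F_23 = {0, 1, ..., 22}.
a · b ≡ 10 (mod f(x))

Multiply in F_23[x]: a(x)·b(x) = (10x + 20)·(19x + 2) = 6x^2 + 9x + 17. This has degree ≥ 2, so divide by f(x) over F_23: 6x^2 + 9x + 17 = (6)·(x^2 + 13x + 5) + (10). Hence a·b ≡ 10 (mod f). (F_23[x]/(f) is a field with 23^2 = 529 elements since f is irreducible of degree 2.)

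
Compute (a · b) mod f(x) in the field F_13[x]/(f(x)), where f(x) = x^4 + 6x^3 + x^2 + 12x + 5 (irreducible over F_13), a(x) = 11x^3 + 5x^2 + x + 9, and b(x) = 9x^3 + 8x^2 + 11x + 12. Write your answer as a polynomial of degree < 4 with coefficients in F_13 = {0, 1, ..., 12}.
a · b ≡ 12x^3 + 3x^2 + x + 2 (mod f(x))

Multiply in F_13[x]: a(x)·b(x) = (11x^3 + 5x^2 + x + 9)·(9x^3 + 8x^2 + 11x + 12) = 8x^6 + 3x^5 + x^4 + 3x^3 + 7x + 4. This has degree ≥ 4, so divide by f(x) over F_13: 8x^6 + 3x^5 + x^4 + 3x^3 + 7x + 4 = (8x^2 + 7x + 3)·(x^4 + 6x^3 + x^2 + 12x + 5) + (12x^3 + 3x^2 + x + 2). Hence a·b ≡ 12x^3 + 3x^2 + x + 2 (mod f). (F_13[x]/(f) is a field with 13^4 = 28561 elements since f is irreducible of degree 4.)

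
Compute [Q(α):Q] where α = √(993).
[Q(α):Q] = 2

[Q(α):Q] equals the degree of the minimal polynomial of α. Here α^2 = 993 and x^2 - 993 is irreducible (d = 993 is squarefree, ≠ 1, hence not a square), so deg(m_α) = 2. Thus [Q(α):Q] = 2.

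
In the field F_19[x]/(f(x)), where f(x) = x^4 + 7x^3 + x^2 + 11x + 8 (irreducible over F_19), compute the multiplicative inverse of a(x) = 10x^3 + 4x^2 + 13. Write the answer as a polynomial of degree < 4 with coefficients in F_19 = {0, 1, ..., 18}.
a(x)^(-1) ≡ 5x^3 + 6x^2 + 5x + 16 (mod f(x))

Since f is irreducible over F_19, F_19[x]/(f) is a field and a(x) ≠ 0 has an inverse. Apply the extended Euclidean algorithm to f(x) and a(x) in F_19[x]: f(x) = (2x + 17)·a(x) + (9x^2 + 4x + 15);  a(x) = (18x + 3)·(9x^2 + 4x + 15) + (3x + 6);  (9x^2 + 4x + 15) = (3x + 8)·(3x + 6) + (5). The last nonzero remainder is the constant 5 = gcd(f, a) in F_19. Back-substituting through the division chain expresses 5 = s(x)·a(x) + t(x)·f(x) with s(x) ≡ 6x^3 + 11x^2 + 6x + 4 (mod f), so (6x^3 + 11x^2 + 6x + 4)·a(x) ≡ 5 (mod f). Multiplying by 5^(-1) ≡ 4 in F_19 gives a(x)^(-1) ≡ 4·(6x^3 + 11x^2 + 6x + 4) ≡ 5x^3 + 6x^2 + 5x + 16 (mod f). Check: (10x^3 + 4x^2 + 13)·(5x^3 + 6x^2 + 5x + 16) = 12x^6 + 4x^5 + 17x^4 + 17x^3 + 9x^2 + 8x + 18 ≡ 1 (mod x^4 + 7x^3 + x^2 + 11x + 8).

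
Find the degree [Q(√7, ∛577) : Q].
[Q(√7, ∛577) : Q] = 6

Let L = Q(√7, ∛577). Since Q(√7) ⊂ L and [Q(√7):Q] = 2, the tower law gives 2 | [L:Q]. Likewise Q(∛577) ⊂ L with [Q(∛577):Q] = 3 (because 577 is not a perfect cube), so 3 | [L:Q]. As gcd(2,3) = 1, [L:Q] is divisible by 6. Conversely L is generated over Q by √7 and ∛577, so [L:Q] ≤ 2·3 = 6. Therefore [Q(√7, ∛577) : Q] = 6.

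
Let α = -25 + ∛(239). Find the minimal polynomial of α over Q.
m_α(x) = x^3 + 75x^2 + 1875x + 15386

Set β = α + 25 = ∛(239), so β^3 = 239. Then (α + 25)^3 - 239 = 0, i.e. α is a root of g(x) = (x + 25)^3 - 239 = x^3 + 75x^2 + 1875x + 15386. Since g(x) = h(x + 25) where h(x) = x^3 - 239, and h is irreducible over Q (because 239 is not a perfect cube, so h has no rational root, and a monic cubic with no rational root is irreducible), g is also irreducible (irreducibility is preserved under the substitution x → x + 25). Hence m_α(x) = x^3 + 75x^2 + 1875x + 15386.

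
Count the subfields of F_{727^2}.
F_{727^2} has 2 subfields

The subfields of F_{p^n} are exactly the fields F_{p^d} for d | n (each is the fixed field of the unique index-d subgroup of Gal(F_{p^n}/F_p) ≅ Z/nZ). The divisors of n = 2 are {1, 2}, giving 2 subfields: F_{727^1}, F_{727^2}.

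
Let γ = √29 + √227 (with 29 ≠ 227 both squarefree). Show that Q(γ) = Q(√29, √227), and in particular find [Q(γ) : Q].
[Q(γ) : Q] = 4 (equivalently, Q(γ) = Q(√29, √227))

Obviously Q(γ) ⊆ Q(√29, √227), and [Q(√29, √227):Q] = 4 (since 29, 227 are distinct squarefree integers > 1 with 6583 not a perfect square). To show equality we compute the minimal polynomial of γ. From γ = √29 + √227: γ^2 = 29 + 2√(6583) + 227 = 256 + 2√(6583), so γ^2 - 256 = 2√(6583); squaring, (γ^2 - 256)^2 = 4·6583, i.e. γ^4 - 512γ^2 + 65536 - 26332 = 0, i.e. γ^4 - 512γ^2 + 39204 = 0. So γ is a root of x^4 - 512x^2 + 39204. This polynomial is irreducible over Q: it has no rational root (each ±√29 ± √227 is irrational), and any factorization into two quadratics over Q would force √(6583) ∈ Q (pairing opposite roots) or √29, √227 ∈ Q (other pairings), all impossible. Hence [Q(γ):Q] = 4 = [Q(√29, √227):Q], so Q(γ) = Q(√29, √227).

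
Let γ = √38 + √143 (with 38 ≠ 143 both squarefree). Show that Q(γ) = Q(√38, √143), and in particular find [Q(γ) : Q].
[Q(γ) : Q] = 4 (equivalently, Q(γ) = Q(√38, √143))

Obviously Q(γ) ⊆ Q(√38, √143), and [Q(√38, √143):Q] = 4 (since 38, 143 are distinct squarefree integers > 1 with 5434 not a perfect square). To show equality we compute the minimal polynomial of γ. From γ = √38 + √143: γ^2 = 38 + 2√(5434) + 143 = 181 + 2√(5434), so γ^2 - 181 = 2√(5434); squaring, (γ^2 - 181)^2 = 4·5434, i.e. γ^4 - 362γ^2 + 32761 - 21736 = 0, i.e. γ^4 - 362γ^2 + 11025 = 0. So γ is a root of x^4 - 362x^2 + 11025. This polynomial is irreducible over Q: it has no rational root (each ±√38 ± √143 is irrational), and any factorization into two quadratics over Q would force √(5434) ∈ Q (pairing opposite roots) or √38, √143 ∈ Q (other pairings), all impossible. Hence [Q(γ):Q] = 4 = [Q(√38, √143):Q], so Q(γ) = Q(√38, √143).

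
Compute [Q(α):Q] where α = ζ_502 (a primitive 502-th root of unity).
[Q(α):Q] = 250

The minimal polynomial of ζ_502 over Q is the 502-th cyclotomic polynomial Φ_502(x), which is irreducible over Q and has degree φ(502) = 250. Hence [Q(α):Q] = φ(502) = 250.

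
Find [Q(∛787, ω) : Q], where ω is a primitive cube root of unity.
[Q(∛787, ω) : Q] = 6

[Q(∛787):Q] = 3 (min poly x^3 - 787, irreducible since 787 is not a perfect cube). [Q(ω):Q] = 2 (min poly x^2 + x + 1). Since Q(∛787) ⊂ R and ω ∉ R, we have ω ∉ Q(∛787), so x^2 + x + 1 remains irreducible over Q(∛787) and [Q(∛787, ω) : Q(∛787)] = 2. By the tower law, [Q(∛787, ω) : Q] = 3 · 2 = 6. (In fact Q(∛787, ω) is the splitting field of x^3 - 787 over Q.)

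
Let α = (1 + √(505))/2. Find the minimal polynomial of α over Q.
m_α(x) = x^2 - x - 126

From 2α - 1 = √(505), squaring gives (2α - 1)^2 = 505, i.e. 4α^2 - 4α + 1 = 505, so α^2 - α + (1 - 505)/4 = 0. Since 505 ≡ 1 (mod 4), (1 - 505)/4 = -126 ∈ Z. The polynomial x^2 - x - 126 has discriminant 1 - 4·(-126) = 505, which is not a perfect square in Q (d = 505 is squarefree and ≠ 1), so x^2 - x - 126 is irreducible over Q. It is the minimal polynomial of α.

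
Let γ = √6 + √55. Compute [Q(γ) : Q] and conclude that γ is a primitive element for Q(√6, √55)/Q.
[Q(γ) : Q] = 4 (equivalently, Q(γ) = Q(√6, √55))

Obviously Q(γ) ⊆ Q(√6, √55), and [Q(√6, √55):Q] = 4 (since 6, 55 are distinct squarefree integers > 1 with 330 not a perfect square). To show equality we compute the minimal polynomial of γ. From γ = √6 + √55: γ^2 = 6 + 2√(330) + 55 = 61 + 2√(330), so γ^2 - 61 = 2√(330); squaring, (γ^2 - 61)^2 = 4·330, i.e. γ^4 - 122γ^2 + 3721 - 1320 = 0, i.e. γ^4 - 122γ^2 + 2401 = 0. So γ is a root of x^4 - 122x^2 + 2401. This polynomial is irreducible over Q: it has no rational root (each ±√6 ± √55 is irrational), and any factorization into two quadratics over Q would force √(330) ∈ Q (pairing opposite roots) or √6, √55 ∈ Q (other pairings), all impossible. Hence [Q(γ):Q] = 4 = [Q(√6, √55):Q], so Q(γ) = Q(√6, √55).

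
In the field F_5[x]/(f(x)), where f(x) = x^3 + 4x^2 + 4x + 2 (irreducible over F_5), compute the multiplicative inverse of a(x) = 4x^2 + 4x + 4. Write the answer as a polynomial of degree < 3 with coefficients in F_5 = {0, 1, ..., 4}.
a(x)^(-1) ≡ 4x + 2 (mod f(x))

Since f is irreducible over F_5, F_5[x]/(f) is a field and a(x) ≠ 0 has an inverse. Apply the extended Euclidean algorithm to f(x) and a(x) in F_5[x]: f(x) = (4x + 2)·a(x) + (4). The last nonzero remainder is the constant 4 = gcd(f, a) in F_5. Back-substituting through the division chain expresses 4 = s(x)·a(x) + t(x)·f(x) with s(x) ≡ x + 3 (mod f), so (x + 3)·a(x) ≡ 4 (mod f). Multiplying by 4^(-1) ≡ 4 in F_5 gives a(x)^(-1) ≡ 4·(x + 3) ≡ 4x + 2 (mod f). Check: (4x^2 + 4x + 4)·(4x + 2) = x^3 + 4x^2 + 4x + 3 ≡ 1 (mod x^3 + 4x^2 + 4x + 2).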